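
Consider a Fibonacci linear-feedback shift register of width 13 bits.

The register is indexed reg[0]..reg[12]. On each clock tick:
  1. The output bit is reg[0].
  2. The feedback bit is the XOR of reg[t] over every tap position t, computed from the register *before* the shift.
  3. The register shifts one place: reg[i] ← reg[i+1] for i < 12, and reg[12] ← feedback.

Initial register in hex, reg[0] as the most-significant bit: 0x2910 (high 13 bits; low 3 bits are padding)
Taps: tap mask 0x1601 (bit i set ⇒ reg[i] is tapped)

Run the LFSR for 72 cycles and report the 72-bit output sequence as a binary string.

tick  register→output (feedback)
  0  0010100100010→0 (0)
  1  0101001000100→0 (1)
  2  1010010001001→1 (1)
  3  0100100010011→0 (1)
  4  1001000100111→1 (1)
  5  0010001001111→0 (1)
  6  0100010011111→0 (1)
  7  1000100111111→1 (0)
  8  0001001111110→0 (0)
  9  0010011111100→0 (0)
 10  0100111111000→0 (1)
 11  1001111110001→1 (0)
 12  0011111100010→0 (0)
 13  0111111000100→0 (1)
 14  1111110001001→1 (1)
 15  1111100010011→1 (0)
 16  1111000100110→1 (0)
 17  1110001001100→1 (1)
 18  1100010011001→1 (1)
 19  1000100110011→1 (0)
 20  0001001100110→0 (1)
 21  0010011001101→0 (1)
 22  0100110011011→0 (0)
 23  1001100110110→1 (0)
 24  0011001101100→0 (0)
 25  0110011011000→0 (1)
 26  1100110110001→1 (0)
 27  1001101100010→1 (1)
 28  0011011000101→0 (0)
 29  0110110001010→0 (1)
 30  1101100010101→1 (1)
 31  1011000101011→1 (1)
 32  0110001010111→0 (0)
 33  1100010101110→1 (1)
 34  1000101011101→1 (0)
 35  0001010111010→0 (1)
 36  0010101110101→0 (0)
 37  0101011101010→0 (1)
 38  1010111010101→1 (1)
 39  0101110101011→0 (0)
 40  1011101010110→1 (0)
 41  0111010101100→0 (0)
 42  1110101011000→1 (0)
 43  1101010110000→1 (1)
 44  1010101100001→1 (0)
 45  0101011000010→0 (0)
 46  1010110000100→1 (0)
 47  0101100001000→0 (1)
 48  1011000010001→1 (0)
 49  0110000100010→0 (0)
 50  1100001000100→1 (0)
 51  1000010001000→1 (0)
 52  0000100010000→0 (0)
 53  0001000100000→0 (0)
 54  0010001000000→0 (0)
 55  0100010000000→0 (0)
 56  1000100000000→1 (1)
 57  0001000000001→0 (1)
 58  0010000000011→0 (1)
 59  0100000000111→0 (0)
 60  1000000001110→1 (1)
 61  0000000011101→0 (1)
 62  0000000111011→0 (0)
 63  0000001110110→0 (1)
 64  0000011101101→0 (1)
 65  0000111011011→0 (0)
 66  0001110110110→0 (1)
 67  0011101101101→0 (1)
 68  0111011011011→0 (0)
 69  1110110110110→1 (0)
 70  1101101101100→1 (1)
 71  1011011011001→1 (1)

001010010001001111110001001100110110001010111010101100001000100000000111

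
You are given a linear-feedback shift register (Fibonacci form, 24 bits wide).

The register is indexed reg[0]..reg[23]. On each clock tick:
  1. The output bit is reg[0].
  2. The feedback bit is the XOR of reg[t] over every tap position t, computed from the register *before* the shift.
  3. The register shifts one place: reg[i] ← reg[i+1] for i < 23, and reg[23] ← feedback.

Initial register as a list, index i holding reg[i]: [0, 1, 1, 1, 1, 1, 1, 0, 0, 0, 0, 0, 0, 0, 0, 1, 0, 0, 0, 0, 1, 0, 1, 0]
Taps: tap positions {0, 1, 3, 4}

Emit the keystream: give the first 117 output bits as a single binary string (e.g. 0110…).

tick  register→output (feedback)
  0  011111100000000100001010→0 (1)
  1  111111000000001000010101→1 (0)
  2  111110000000010000101010→1 (0)
  3  111100000000100001010100→1 (1)
  4  111000000001000010101001→1 (0)
  5  110000000010000101010010→1 (0)
  6  100000000100001010100100→1 (1)
  7  000000001000010101001001→0 (0)
  8  000000010000101010010010→0 (0)
  9  000000100001010100100100→0 (0)
 10  000001000010101001001000→0 (0)
 11  000010000101010010010000→0 (1)
 12  000100001010100100100001→0 (1)
 13  001000010101001001000011→0 (0)
 14  010000101010010010000110→0 (1)
 15  100001010100100100001101→1 (1)
 16  000010101001001000011011→0 (1)
 17  000101010010010000110111→0 (1)
 18  001010100100100001101111→0 (1)
 19  010101001001000011011111→0 (0)
 20  101010010010000110111110→1 (0)
 21  010100100100001101111100→0 (0)
 22  101001001000011011111000→1 (1)
 23  010010010000110111110001→0 (0)
 24  100100100001101111100010→1 (0)
 25  001001000011011111000100→0 (0)
 26  010010000110111110001000→0 (0)
 27  100100001101111100010000→1 (0)
 28  001000011011111000100000→0 (0)
 29  010000110111110001000000→0 (1)
 30  100001101111100010000001→1 (1)
 31  000011011111000100000011→0 (1)
 32  000110111110001000000111→0 (0)
 33  001101111100010000001110→0 (1)
 34  011011111000100000011101→0 (0)
 35  110111110001000000111010→1 (0)
 36  101111100010000001110100→1 (1)
 37  011111000100000011101001→0 (1)
 38  111110001000000111010011→1 (0)
 39  111100010000001110100110→1 (1)
 40  111000100000011101001101→1 (0)
 41  110001000000111010011010→1 (0)
 42  100010000001110100110100→1 (0)
 43  000100000011101001101000→0 (1)
 44  001000000111010011010001→0 (0)
 45  010000001110100110100010→0 (1)
 46  100000011101001101000101→1 (1)
 47  000000111010011010001011→0 (0)
 48  000001110100110100010110→0 (0)
 49  000011101001101000101100→0 (1)
 50  000111010011010001011001→0 (0)
 51  001110100110100010110010→0 (0)
 52  011101001101000101100100→0 (0)
 53  111010011010001011001000→1 (1)
 54  110100110100010110010001→1 (1)
 55  101001101000101100100011→1 (1)
 56  010011010001011001000111→0 (0)
 57  100110100010110010001110→1 (1)
 58  001101000101100100011101→0 (1)
 59  011010001011001000111011→0 (0)
 60  110100010110010001110110→1 (1)
 61  101000101100100011101101→1 (1)
 62  010001011001000111011011→0 (1)
 63  100010110010001110110111→1 (0)
 64  000101100100011101101110→0 (1)
 65  001011001000111011011101→0 (1)
 66  010110010001110110111011→0 (1)
 67  101100100011101101110111→1 (0)
 68  011001000111011011101110→0 (1)
 69  110010001110110111011101→1 (1)
 70  100100011101101110111011→1 (0)
 71  001000111011011101110110→0 (0)
 72  010001110110111011101100→0 (1)
 73  100011101101110111011001→1 (0)
 74  000111011011101110110010→0 (0)
 75  001110110111011101100100→0 (0)
 76  011101101110111011001000→0 (0)
 77  111011011101110110010000→1 (1)
 78  110110111011101100100001→1 (0)
 79  101101110111011001000010→1 (0)
 80  011011101110110010000100→0 (0)
 81  110111011101100100001000→1 (0)
 82  101110111011001000010000→1 (1)
 83  011101110110010000100001→0 (0)
 84  111011101100100001000010→1 (1)
 85  110111011001000010000101→1 (0)
 86  101110110010000100001010→1 (1)
 87  011101100100001000010101→0 (0)
 88  111011001000010000101010→1 (1)
 89  110110010000100001010101→1 (0)
 90  101100100001000010101010→1 (0)
 91  011001000010000101010100→0 (1)
 92  110010000100001010101001→1 (1)
 93  100100001000010101010011→1 (0)
 94  001000010000101010100110→0 (0)
 95  010000100001010101001100→0 (1)
 96  100001000010101010011001→1 (1)
 97  000010000101010100110011→0 (1)
 98  000100001010101001100111→0 (1)
 99  001000010101010011001111→0 (0)
100  010000101010100110011110→0 (1)
101  100001010101001100111101→1 (1)
102  000010101010011001111011→0 (1)
103  000101010100110011110111→0 (1)
104  001010101001100111101111→0 (1)
105  010101010011001111011111→0 (0)
106  101010100110011110111110→1 (0)
107  010101001100111101111100→0 (0)
108  101010011001111011111000→1 (0)
109  010100110011110111110000→0 (0)
110  101001100111101111100000→1 (1)
111  010011001111011111000001→0 (0)
112  100110011110111110000010→1 (1)
113  001100111101111100000101→0 (1)
114  011001111011111000001011→0 (1)
115  110011110111110000010111→1 (1)
116  100111101111100000101111→1 (1)

011111100000000100001010100100100001101111100010000001110100110100010110010001110110111011101100100001000010101010011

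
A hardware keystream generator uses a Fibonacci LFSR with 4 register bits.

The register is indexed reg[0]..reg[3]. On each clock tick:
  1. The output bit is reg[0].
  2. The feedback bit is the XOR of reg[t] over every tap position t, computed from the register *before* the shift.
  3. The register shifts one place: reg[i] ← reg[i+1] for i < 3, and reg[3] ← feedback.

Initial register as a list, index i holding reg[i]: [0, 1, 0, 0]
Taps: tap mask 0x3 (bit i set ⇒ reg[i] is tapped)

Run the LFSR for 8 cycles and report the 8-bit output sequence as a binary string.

k : reg_k → out_k, fb_k
0: 0100 → 0, fb=1
1: 1001 → 1, fb=1
2: 0011 → 0, fb=0
3: 0110 → 0, fb=1
4: 1101 → 1, fb=0
5: 1010 → 1, fb=1
6: 0101 → 0, fb=1
7: 1011 → 1, fb=1

01001101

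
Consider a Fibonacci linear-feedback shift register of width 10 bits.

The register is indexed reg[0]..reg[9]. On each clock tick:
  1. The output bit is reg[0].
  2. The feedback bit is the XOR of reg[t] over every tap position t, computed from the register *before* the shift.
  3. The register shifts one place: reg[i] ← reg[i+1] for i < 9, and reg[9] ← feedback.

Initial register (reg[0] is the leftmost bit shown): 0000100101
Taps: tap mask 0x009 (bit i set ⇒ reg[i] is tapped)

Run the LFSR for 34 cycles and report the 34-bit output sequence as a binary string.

step | reg (before) | out | fb
   0 | 0000100101 | 0 | 0
   1 | 0001001010 | 0 | 1
   2 | 0010010101 | 0 | 0
   3 | 0100101010 | 0 | 0
   4 | 1001010100 | 1 | 0
   5 | 0010101000 | 0 | 0
   6 | 0101010000 | 0 | 1
   7 | 1010100001 | 1 | 1
   8 | 0101000011 | 0 | 1
   9 | 1010000111 | 1 | 1
  10 | 0100001111 | 0 | 0
  11 | 1000011110 | 1 | 1
  12 | 0000111101 | 0 | 0
  13 | 0001111010 | 0 | 1
  14 | 0011110101 | 0 | 1
  15 | 0111101011 | 0 | 1
  16 | 1111010111 | 1 | 0
  17 | 1110101110 | 1 | 1
  18 | 1101011101 | 1 | 0
  19 | 1010111010 | 1 | 1
  20 | 0101110101 | 0 | 1
  21 | 1011101011 | 1 | 0
  22 | 0111010110 | 0 | 1
  23 | 1110101101 | 1 | 1
  24 | 1101011011 | 1 | 0
  25 | 1010110110 | 1 | 1
  26 | 0101101101 | 0 | 1
  27 | 1011011011 | 1 | 0
  28 | 0110110110 | 0 | 0
  29 | 1101101100 | 1 | 0
  30 | 1011011000 | 1 | 0
  31 | 0110110000 | 0 | 0
  32 | 1101100000 | 1 | 0
  33 | 1011000000 | 1 | 0

0000100101010000111101011101011011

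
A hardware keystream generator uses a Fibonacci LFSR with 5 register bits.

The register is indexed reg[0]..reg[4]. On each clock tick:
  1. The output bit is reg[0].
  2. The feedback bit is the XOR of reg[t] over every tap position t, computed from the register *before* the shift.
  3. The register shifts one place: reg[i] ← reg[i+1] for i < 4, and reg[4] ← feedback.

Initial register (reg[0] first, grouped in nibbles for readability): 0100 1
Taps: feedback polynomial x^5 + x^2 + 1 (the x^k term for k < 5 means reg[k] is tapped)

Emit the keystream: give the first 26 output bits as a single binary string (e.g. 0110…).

tick  register→output (feedback)
  0  01001→0 (0)
  1  10010→1 (1)
  2  00101→0 (1)
  3  01011→0 (0)
  4  10110→1 (0)
  5  01100→0 (1)
  6  11001→1 (1)
  7  10011→1 (1)
  8  00111→0 (1)
  9  01111→0 (1)
 10  11111→1 (0)
 11  11110→1 (0)
 12  11100→1 (0)
 13  11000→1 (1)
 14  10001→1 (1)
 15  00011→0 (0)
 16  00110→0 (1)
 17  01101→0 (1)
 18  11011→1 (1)
 19  10111→1 (0)
 20  01110→0 (1)
 21  11101→1 (0)
 22  11010→1 (1)
 23  10101→1 (0)
 24  01010→0 (0)
 25  10100→1 (0)

01001011001111100011011101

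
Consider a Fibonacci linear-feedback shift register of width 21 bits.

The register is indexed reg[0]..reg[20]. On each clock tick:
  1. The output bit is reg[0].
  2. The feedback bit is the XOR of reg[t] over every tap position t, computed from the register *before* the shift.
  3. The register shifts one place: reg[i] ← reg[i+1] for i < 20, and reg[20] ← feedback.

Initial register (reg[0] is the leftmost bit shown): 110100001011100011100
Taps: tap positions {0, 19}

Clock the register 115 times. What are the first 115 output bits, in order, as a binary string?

tick  register→output (feedback)
  0  110100001011100011100→1 (1)
  1  101000010111000111001→1 (1)
  2  010000101110001110011→0 (1)
  3  100001011100011100111→1 (0)
  4  000010111000111001110→0 (1)
  5  000101110001110011101→0 (0)
  6  001011100011100111010→0 (1)
  7  010111000111001110101→0 (0)
  8  101110001110011101010→1 (0)
  9  011100011100111010100→0 (0)
 10  111000111001110101000→1 (1)
 11  110001110011101010001→1 (1)
 12  100011100111010100011→1 (0)
 13  000111001110101000110→0 (1)
 14  001110011101010001101→0 (0)
 15  011100111010100011010→0 (1)
 16  111001110101000110101→1 (1)
 17  110011101010001101011→1 (0)
 18  100111010100011010110→1 (0)
 19  001110101000110101100→0 (0)
 20  011101010001101011000→0 (0)
 21  111010100011010110000→1 (1)
 22  110101000110101100001→1 (1)
 23  101010001101011000011→1 (0)
 24  010100011010110000110→0 (1)
 25  101000110101100001101→1 (1)
 26  010001101011000011011→0 (1)
 27  100011010110000110111→1 (0)
 28  000110101100001101110→0 (1)
 29  001101011000011011101→0 (0)
 30  011010110000110111010→0 (1)
 31  110101100001101110101→1 (1)
 32  101011000011011101011→1 (0)
 33  010110000110111010110→0 (1)
 34  101100001101110101101→1 (1)
 35  011000011011101011011→0 (1)
 36  110000110111010110111→1 (0)
 37  100001101110101101110→1 (0)
 38  000011011101011011100→0 (0)
 39  000110111010110111000→0 (0)
 40  001101110101101110000→0 (0)
 41  011011101011011100000→0 (0)
 42  110111010110111000000→1 (1)
 43  101110101101110000001→1 (1)
 44  011101011011100000011→0 (1)
 45  111010110111000000111→1 (0)
 46  110101101110000001110→1 (0)
 47  101011011100000011100→1 (1)
 48  010110111000000111001→0 (0)
 49  101101110000001110010→1 (0)
 50  011011100000011100100→0 (0)
 51  110111000000111001000→1 (1)
 52  101110000001110010001→1 (1)
 53  011100000011100100011→0 (1)
 54  111000000111001000111→1 (0)
 55  110000001110010001110→1 (0)
 56  100000011100100011100→1 (1)
 57  000000111001000111001→0 (0)
 58  000001110010001110010→0 (1)
 59  000011100100011100101→0 (0)
 60  000111001000111001010→0 (1)
 61  001110010001110010101→0 (0)
 62  011100100011100101010→0 (1)
 63  111001000111001010101→1 (1)
 64  110010001110010101011→1 (0)
 65  100100011100101010110→1 (0)
 66  001000111001010101100→0 (0)
 67  010001110010101011000→0 (0)
 68  100011100101010110000→1 (1)
 69  000111001010101100001→0 (0)
 70  001110010101011000010→0 (1)
 71  011100101010110000101→0 (0)
 72  111001010101100001010→1 (0)
 73  110010101011000010100→1 (1)
 74  100101010110000101001→1 (1)
 75  001010101100001010011→0 (1)
 76  010101011000010100111→0 (1)
 77  101010110000101001111→1 (0)
 78  010101100001010011110→0 (1)
 79  101011000010100111101→1 (1)
 80  010110000101001111011→0 (1)
 81  101100001010011110111→1 (0)
 82  011000010100111101110→0 (1)
 83  110000101001111011101→1 (1)
 84  100001010011110111011→1 (0)
 85  000010100111101110110→0 (1)
 86  000101001111011101101→0 (0)
 87  001010011110111011010→0 (1)
 88  010100111101110110101→0 (0)
 89  101001111011101101010→1 (0)
 90  010011110111011010100→0 (0)
 91  100111101110110101000→1 (1)
 92  001111011101101010001→0 (0)
 93  011110111011010100010→0 (1)
 94  111101110110101000101→1 (1)
 95  111011101101010001011→1 (0)
 96  110111011010100010110→1 (0)
 97  101110110101000101100→1 (1)
 98  011101101010001011001→0 (0)
 99  111011010100010110010→1 (0)
100  110110101000101100100→1 (1)
101  101101010001011001001→1 (1)
102  011010100010110010011→0 (1)
103  110101000101100100111→1 (0)
104  101010001011001001110→1 (0)
105  010100010110010011100→0 (0)
106  101000101100100111000→1 (1)
107  010001011001001110001→0 (0)
108  100010110010011100010→1 (0)
109  000101100100111000100→0 (0)
110  001011001001110001000→0 (0)
111  010110010011100010000→0 (0)
112  101100100111000100000→1 (1)
113  011001001110001000001→0 (0)
114  110010011100010000010→1 (0)

1101000010111000111001110101000110101100001101110101101110000001110010001110010101011000010100111101110110101000101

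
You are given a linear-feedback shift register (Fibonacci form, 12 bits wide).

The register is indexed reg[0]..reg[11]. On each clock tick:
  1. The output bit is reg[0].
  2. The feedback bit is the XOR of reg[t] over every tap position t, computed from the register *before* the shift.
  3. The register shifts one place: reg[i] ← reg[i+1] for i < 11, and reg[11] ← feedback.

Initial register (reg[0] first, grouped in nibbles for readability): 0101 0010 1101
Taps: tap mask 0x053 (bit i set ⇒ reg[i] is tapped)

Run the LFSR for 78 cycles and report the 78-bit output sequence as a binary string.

k : reg_k → out_k, fb_k
0: 010100101101 → 0, fb=0
1: 101001011010 → 1, fb=1
2: 010010110101 → 0, fb=1
3: 100101101011 → 1, fb=0
4: 001011010110 → 0, fb=1
5: 010110101101 → 0, fb=1
6: 101101011011 → 1, fb=1
7: 011010110111 → 0, fb=1
8: 110101101111 → 1, fb=1
9: 101011011111 → 1, fb=0
10: 010110111110 → 0, fb=1
11: 101101111101 → 1, fb=0
12: 011011111010 → 0, fb=1
13: 110111110101 → 1, fb=0
14: 101111101010 → 1, fb=1
15: 011111010101 → 0, fb=0
16: 111110101010 → 1, fb=0
17: 111101010100 → 1, fb=0
18: 111010101000 → 1, fb=0
19: 110101010000 → 1, fb=0
20: 101010100000 → 1, fb=1
21: 010101000001 → 0, fb=1
22: 101010000011 → 1, fb=0
23: 010100000110 → 0, fb=1
24: 101000001101 → 1, fb=1
25: 010000011011 → 0, fb=1
26: 100000110111 → 1, fb=0
27: 000001101110 → 0, fb=1
28: 000011011101 → 0, fb=1
29: 000110111011 → 0, fb=0
30: 001101110110 → 0, fb=1
31: 011011101101 → 0, fb=1
32: 110111011011 → 1, fb=1
33: 101110110111 → 1, fb=1
34: 011101101111 → 0, fb=0
35: 111011011110 → 1, fb=1
36: 110110111101 → 1, fb=0
37: 101101111010 → 1, fb=0
38: 011011110100 → 0, fb=1
39: 110111101001 → 1, fb=0
40: 101111010010 → 1, fb=0
41: 011110100100 → 0, fb=1
42: 111101001001 → 1, fb=0
43: 111010010010 → 1, fb=1
44: 110100100101 → 1, fb=1
45: 101001001011 → 1, fb=1
46: 010010010111 → 0, fb=0
47: 100100101110 → 1, fb=0
48: 001001011100 → 0, fb=0
49: 010010111000 → 0, fb=1
50: 100101110001 → 1, fb=0
51: 001011100010 → 0, fb=0
52: 010111000100 → 0, fb=0
53: 101110001000 → 1, fb=0
54: 011100010000 → 0, fb=1
55: 111000100001 → 1, fb=1
56: 110001000011 → 1, fb=0
57: 100010000110 → 1, fb=0
58: 000100001100 → 0, fb=0
59: 001000011000 → 0, fb=0
60: 010000110000 → 0, fb=0
61: 100001100000 → 1, fb=0
62: 000011000000 → 0, fb=1
63: 000110000001 → 0, fb=1
64: 001100000011 → 0, fb=0
65: 011000000110 → 0, fb=1
66: 110000001101 → 1, fb=0
67: 100000011010 → 1, fb=1
68: 000000110101 → 0, fb=1
69: 000001101011 → 0, fb=1
70: 000011010111 → 0, fb=1
71: 000110101111 → 0, fb=0
72: 001101011110 → 0, fb=0
73: 011010111100 → 0, fb=1
74: 110101111001 → 1, fb=1
75: 101011110011 → 1, fb=1
76: 010111100111 → 0, fb=1
77: 101111001111 → 1, fb=0

010100101101011011111010101000001101110110111101001001011100010000110000001101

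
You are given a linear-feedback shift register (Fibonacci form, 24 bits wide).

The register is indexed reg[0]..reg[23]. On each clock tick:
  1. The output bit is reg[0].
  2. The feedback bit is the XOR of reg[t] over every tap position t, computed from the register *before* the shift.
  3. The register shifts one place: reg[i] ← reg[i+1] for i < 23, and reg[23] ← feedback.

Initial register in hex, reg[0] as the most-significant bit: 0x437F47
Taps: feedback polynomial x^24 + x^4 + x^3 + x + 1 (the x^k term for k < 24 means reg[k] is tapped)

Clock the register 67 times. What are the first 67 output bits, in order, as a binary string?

0100001101111111010001111110100110001111100010011110111000010100010

step | reg (before) | out | fb
   0 | 010000110111111101000111 | 0 | 1
   1 | 100001101111111010001111 | 1 | 1
   2 | 000011011111110100011111 | 0 | 1
   3 | 000110111111101000111111 | 0 | 0
   4 | 001101111111010001111110 | 0 | 1
   5 | 011011111110100011111101 | 0 | 0
   6 | 110111111101000111111010 | 1 | 0
   7 | 101111111010001111110100 | 1 | 1
   8 | 011111110100011111101001 | 0 | 1
   9 | 111111101000111111010011 | 1 | 0
  10 | 111111010001111110100110 | 1 | 0
  11 | 111110100011111101001100 | 1 | 0
  12 | 111101000111111010011000 | 1 | 1
  13 | 111010001111110100110001 | 1 | 1
  14 | 110100011111101001100011 | 1 | 1
  15 | 101000111111010011000111 | 1 | 1
  16 | 010001111110100110001111 | 0 | 1
  17 | 100011111101001100011111 | 1 | 0
  18 | 000111111010011000111110 | 0 | 0
  19 | 001111110100110001111100 | 0 | 0
  20 | 011111101001100011111000 | 0 | 1
  21 | 111111010011000111110001 | 1 | 0
  22 | 111110100110001111100010 | 1 | 0
  23 | 111101001100011111000100 | 1 | 1
  24 | 111010011000111110001001 | 1 | 1
  25 | 110100110001111100010011 | 1 | 1
  26 | 101001100011111000100111 | 1 | 1
  27 | 010011000111110001001111 | 0 | 0
  28 | 100110001111100010011110 | 1 | 1
  29 | 001100011111000100111101 | 0 | 1
  30 | 011000111110001001111011 | 0 | 1
  31 | 110001111100010011110111 | 1 | 0
  32 | 100011111000100111101110 | 1 | 0
  33 | 000111110001001111011100 | 0 | 0
  34 | 001111100010011110111000 | 0 | 0
  35 | 011111000100111101110000 | 0 | 1
  36 | 111110001001111011100001 | 1 | 0
  37 | 111100010011110111000010 | 1 | 1
  38 | 111000100111101110000101 | 1 | 0
  39 | 110001001111011100001010 | 1 | 0
  40 | 100010011110111000010100 | 1 | 0
  41 | 000100111101110000101000 | 0 | 1
  42 | 001001111011100001010001 | 0 | 0
  43 | 010011110111000010100010 | 0 | 0
  44 | 100111101110000101000100 | 1 | 1
  45 | 001111011100001010001001 | 0 | 0
  46 | 011110111000010100010010 | 0 | 1
  47 | 111101110000101000100101 | 1 | 1
  48 | 111011100001010001001011 | 1 | 1
  49 | 110111000010100010010111 | 1 | 0
  50 | 101110000101000100101110 | 1 | 1
  51 | 011100001010001001011101 | 0 | 0
  52 | 111000010100010010111010 | 1 | 0
  53 | 110000101000100101110100 | 1 | 0
  54 | 100001010001001011101000 | 1 | 1
  55 | 000010100010010111010001 | 0 | 1
  56 | 000101000100101110100011 | 0 | 1
  57 | 001010001001011101000111 | 0 | 1
  58 | 010100010010111010001111 | 0 | 0
  59 | 101000100101110100011110 | 1 | 1
  60 | 010001001011101000111101 | 0 | 1
  61 | 100010010111010001111011 | 1 | 0
  62 | 000100101110100011110110 | 0 | 1
  63 | 001001011101000111101101 | 0 | 0
  64 | 010010111010001111011010 | 0 | 0
  65 | 100101110100011110110100 | 1 | 0
  66 | 001011101000111101101000 | 0 | 1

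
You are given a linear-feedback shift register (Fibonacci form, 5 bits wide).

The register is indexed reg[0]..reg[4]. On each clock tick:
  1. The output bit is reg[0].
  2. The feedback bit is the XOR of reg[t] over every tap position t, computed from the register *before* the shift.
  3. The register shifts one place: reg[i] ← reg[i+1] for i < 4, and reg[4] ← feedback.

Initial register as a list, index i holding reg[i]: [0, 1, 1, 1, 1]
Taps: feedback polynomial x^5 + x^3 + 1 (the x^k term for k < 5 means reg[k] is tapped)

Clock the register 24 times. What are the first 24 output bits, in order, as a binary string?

011111001101001000010101

k : reg_k → out_k, fb_k
0: 01111 → 0, fb=1
1: 11111 → 1, fb=0
2: 11110 → 1, fb=0
3: 11100 → 1, fb=1
4: 11001 → 1, fb=1
5: 10011 → 1, fb=0
6: 00110 → 0, fb=1
7: 01101 → 0, fb=0
8: 11010 → 1, fb=0
9: 10100 → 1, fb=1
10: 01001 → 0, fb=0
11: 10010 → 1, fb=0
12: 00100 → 0, fb=0
13: 01000 → 0, fb=0
14: 10000 → 1, fb=1
15: 00001 → 0, fb=0
16: 00010 → 0, fb=1
17: 00101 → 0, fb=0
18: 01010 → 0, fb=1
19: 10101 → 1, fb=1
20: 01011 → 0, fb=1
21: 10111 → 1, fb=0
22: 01110 → 0, fb=1
23: 11101 → 1, fb=1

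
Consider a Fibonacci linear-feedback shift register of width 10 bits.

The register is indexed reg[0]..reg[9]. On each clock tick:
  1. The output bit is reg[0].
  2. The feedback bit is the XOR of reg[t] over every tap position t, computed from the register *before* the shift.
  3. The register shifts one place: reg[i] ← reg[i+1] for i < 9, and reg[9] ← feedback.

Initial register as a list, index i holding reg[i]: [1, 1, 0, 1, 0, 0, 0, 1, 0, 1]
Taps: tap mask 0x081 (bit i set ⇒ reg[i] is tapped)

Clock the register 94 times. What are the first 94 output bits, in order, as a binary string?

k : reg_k → out_k, fb_k
0: 1101000101 → 1, fb=0
1: 1010001010 → 1, fb=1
2: 0100010101 → 0, fb=1
3: 1000101011 → 1, fb=1
4: 0001010111 → 0, fb=1
5: 0010101111 → 0, fb=1
6: 0101011111 → 0, fb=1
7: 1010111111 → 1, fb=0
8: 0101111110 → 0, fb=1
9: 1011111101 → 1, fb=0
10: 0111111010 → 0, fb=0
11: 1111110100 → 1, fb=0
12: 1111101000 → 1, fb=1
13: 1111010001 → 1, fb=1
14: 1110100011 → 1, fb=1
15: 1101000111 → 1, fb=0
16: 1010001110 → 1, fb=0
17: 0100011100 → 0, fb=1
18: 1000111001 → 1, fb=1
19: 0001110011 → 0, fb=0
20: 0011100110 → 0, fb=1
21: 0111001101 → 0, fb=1
22: 1110011011 → 1, fb=1
23: 1100110111 → 1, fb=0
24: 1001101110 → 1, fb=0
25: 0011011100 → 0, fb=1
26: 0110111001 → 0, fb=0
27: 1101110010 → 1, fb=1
28: 1011100101 → 1, fb=0
29: 0111001010 → 0, fb=0
30: 1110010100 → 1, fb=0
31: 1100101000 → 1, fb=1
32: 1001010001 → 1, fb=1
33: 0010100011 → 0, fb=0
34: 0101000110 → 0, fb=1
35: 1010001101 → 1, fb=0
36: 0100011010 → 0, fb=0
37: 1000110100 → 1, fb=0
38: 0001101000 → 0, fb=0
39: 0011010000 → 0, fb=0
40: 0110100000 → 0, fb=0
41: 1101000000 → 1, fb=1
42: 1010000001 → 1, fb=1
43: 0100000011 → 0, fb=0
44: 1000000110 → 1, fb=0
45: 0000001100 → 0, fb=1
46: 0000011001 → 0, fb=0
47: 0000110010 → 0, fb=0
48: 0001100100 → 0, fb=1
49: 0011001001 → 0, fb=0
50: 0110010010 → 0, fb=0
51: 1100100100 → 1, fb=0
52: 1001001000 → 1, fb=1
53: 0010010001 → 0, fb=0
54: 0100100010 → 0, fb=0
55: 1001000100 → 1, fb=0
56: 0010001000 → 0, fb=0
57: 0100010000 → 0, fb=0
58: 1000100000 → 1, fb=1
59: 0001000001 → 0, fb=0
60: 0010000010 → 0, fb=0
61: 0100000100 → 0, fb=1
62: 1000001001 → 1, fb=1
63: 0000010011 → 0, fb=0
64: 0000100110 → 0, fb=1
65: 0001001101 → 0, fb=1
66: 0010011011 → 0, fb=0
67: 0100110110 → 0, fb=1
68: 1001101101 → 1, fb=0
69: 0011011010 → 0, fb=0
70: 0110110100 → 0, fb=1
71: 1101101001 → 1, fb=1
72: 1011010011 → 1, fb=1
73: 0110100111 → 0, fb=1
74: 1101001111 → 1, fb=0
75: 1010011110 → 1, fb=0
76: 0100111100 → 0, fb=1
77: 1001111001 → 1, fb=1
78: 0011110011 → 0, fb=0
79: 0111100110 → 0, fb=1
80: 1111001101 → 1, fb=0
81: 1110011010 → 1, fb=1
82: 1100110101 → 1, fb=0
83: 1001101010 → 1, fb=1
84: 0011010101 → 0, fb=1
85: 0110101011 → 0, fb=0
86: 1101010110 → 1, fb=0
87: 1010101100 → 1, fb=0
88: 0101011000 → 0, fb=0
89: 1010110000 → 1, fb=1
90: 0101100001 → 0, fb=0
91: 1011000010 → 1, fb=1
92: 0110000101 → 0, fb=1
93: 1100001011 → 1, fb=1

1101000101011111101000111001101110010100011010000001100100100010000010011011010011110011010101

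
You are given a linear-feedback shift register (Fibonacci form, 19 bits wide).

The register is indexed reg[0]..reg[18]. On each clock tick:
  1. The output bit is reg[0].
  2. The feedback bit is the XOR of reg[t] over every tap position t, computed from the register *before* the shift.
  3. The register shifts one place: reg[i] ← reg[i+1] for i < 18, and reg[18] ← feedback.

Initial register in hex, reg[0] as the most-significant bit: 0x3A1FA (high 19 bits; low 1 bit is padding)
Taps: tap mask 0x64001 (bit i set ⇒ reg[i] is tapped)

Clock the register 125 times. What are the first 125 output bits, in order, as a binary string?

00111010000111111010001100010100011100100100000011010110010011101000100011010010101100001100101101100111010110010101111011001

step | reg (before) | out | fb
   0 | 0011101000011111101 | 0 | 0
   1 | 0111010000111111010 | 0 | 0
   2 | 1110100001111110100 | 1 | 0
   3 | 1101000011111101000 | 1 | 1
   4 | 1010000111111010001 | 1 | 1
   5 | 0100001111110100011 | 0 | 0
   6 | 1000011111101000110 | 1 | 0
   7 | 0000111111010001100 | 0 | 0
   8 | 0001111110100011000 | 0 | 1
   9 | 0011111101000110001 | 0 | 0
  10 | 0111111010001100010 | 0 | 1
  11 | 1111110100011000101 | 1 | 0
  12 | 1111101000110001010 | 1 | 0
  13 | 1111010001100010100 | 1 | 0
  14 | 1110100011000101000 | 1 | 1
  15 | 1101000110001010001 | 1 | 1
  16 | 1010001100010100011 | 1 | 1
  17 | 0100011000101000111 | 0 | 0
  18 | 1000110001010001110 | 1 | 0
  19 | 0001100010100011100 | 0 | 1
  20 | 0011000101000111001 | 0 | 0
  21 | 0110001010001110010 | 0 | 0
  22 | 1100010100011100100 | 1 | 1
  23 | 1000101000111001001 | 1 | 0
  24 | 0001010001110010010 | 0 | 0
  25 | 0010100011100100100 | 0 | 0
  26 | 0101000111001001000 | 0 | 0
  27 | 1010001110010010000 | 1 | 0
  28 | 0100011100100100000 | 0 | 0
  29 | 1000111001001000000 | 1 | 1
  30 | 0001110010010000001 | 0 | 1
  31 | 0011100100100000011 | 0 | 0
  32 | 0111001001000000110 | 0 | 1
  33 | 1110010010000001101 | 1 | 0
  34 | 1100100100000011010 | 1 | 1
  35 | 1001001000000110101 | 1 | 1
  36 | 0010010000001101011 | 0 | 0
  37 | 0100100000011010110 | 0 | 0
  38 | 1001000000110101100 | 1 | 1
  39 | 0010000001101011001 | 0 | 0
  40 | 0100000011010110010 | 0 | 0
  41 | 1000000110101100100 | 1 | 1
  42 | 0000001101011001001 | 0 | 1
  43 | 0000011010110010011 | 0 | 1
  44 | 0000110101100100111 | 0 | 0
  45 | 0001101011001001110 | 0 | 1
  46 | 0011010110010011101 | 0 | 0
  47 | 0110101100100111010 | 0 | 0
  48 | 1101011001001110100 | 1 | 0
  49 | 1010110010011101000 | 1 | 1
  50 | 0101100100111010001 | 0 | 0
  51 | 1011001001110100010 | 1 | 0
  52 | 0110010011101000100 | 0 | 0
  53 | 1100100111010001000 | 1 | 1
  54 | 1001001110100010001 | 1 | 1
  55 | 0010011101000100011 | 0 | 0
  56 | 0100111010001000110 | 0 | 1
  57 | 1001110100010001101 | 1 | 0
  58 | 0011101000100011010 | 0 | 0
  59 | 0111010001000110100 | 0 | 1
  60 | 1110100010001101001 | 1 | 0
  61 | 1101000100011010010 | 1 | 1
  62 | 1010001000110100101 | 1 | 0
  63 | 0100010001101001010 | 0 | 1
  64 | 1000100011010010101 | 1 | 1
  65 | 0001000110100101011 | 0 | 0
  66 | 0010001101001010110 | 0 | 0
  67 | 0100011010010101100 | 0 | 0
  68 | 1000110100101011000 | 1 | 0
  69 | 0001101001010110000 | 0 | 1
  70 | 0011010010101100001 | 0 | 1
  71 | 0110100101011000011 | 0 | 0
  72 | 1101001010110000110 | 1 | 0
  73 | 1010010101100001100 | 1 | 1
  74 | 0100101011000011001 | 0 | 0
  75 | 1001010110000110010 | 1 | 1
  76 | 0010101100001100101 | 0 | 1
  77 | 0101011000011001011 | 0 | 0
  78 | 1010110000110010110 | 1 | 1
  79 | 0101100001100101101 | 0 | 1
  80 | 1011000011001011011 | 1 | 0
  81 | 0110000110010110110 | 0 | 0
  82 | 1100001100101101100 | 1 | 1
  83 | 1000011001011011001 | 1 | 1
  84 | 0000110010110110011 | 0 | 1
  85 | 0001100101101100111 | 0 | 0
  86 | 0011001011011001110 | 0 | 1
  87 | 0110010110110011101 | 0 | 0
  88 | 1100101101100111010 | 1 | 1
  89 | 1001011011001110101 | 1 | 1
  90 | 0010110110011101011 | 0 | 0
  91 | 0101101100111010110 | 0 | 0
  92 | 1011011001110101100 | 1 | 1
  93 | 0110110011101011001 | 0 | 0
  94 | 1101100111010110010 | 1 | 1
  95 | 1011001110101100101 | 1 | 0
  96 | 0110011101011001010 | 0 | 1
  97 | 1100111010110010101 | 1 | 1
  98 | 1001110101100101011 | 1 | 1
  99 | 0011101011001010111 | 0 | 1
 100 | 0111010110010101111 | 0 | 0
 101 | 1110101100101011110 | 1 | 1
 102 | 1101011001010111101 | 1 | 1
 103 | 1010110010101111011 | 1 | 0
 104 | 0101100101011110110 | 0 | 0
 105 | 1011001010111101100 | 1 | 1
 106 | 0110010101111011001 | 0 | 0
 107 | 1100101011110110010 | 1 | 1
 108 | 1001010111101100101 | 1 | 0
 109 | 0010101111011001010 | 0 | 1
 110 | 0101011110110010101 | 0 | 0
 111 | 1010111101100101010 | 1 | 0
 112 | 0101111011001010100 | 0 | 1
 113 | 1011110110010101001 | 1 | 0
 114 | 0111101100101010010 | 0 | 0
 115 | 1111011001010100100 | 1 | 1
 116 | 1110110010101001001 | 1 | 0
 117 | 1101100101010010010 | 1 | 1
 118 | 1011001010100100101 | 1 | 0
 119 | 0110010101001001010 | 0 | 1
 120 | 1100101010010010101 | 1 | 1
 121 | 1001010100100101011 | 1 | 1
 122 | 0010101001001010111 | 0 | 1
 123 | 0101010010010101111 | 0 | 0
 124 | 1010100100101011110 | 1 | 1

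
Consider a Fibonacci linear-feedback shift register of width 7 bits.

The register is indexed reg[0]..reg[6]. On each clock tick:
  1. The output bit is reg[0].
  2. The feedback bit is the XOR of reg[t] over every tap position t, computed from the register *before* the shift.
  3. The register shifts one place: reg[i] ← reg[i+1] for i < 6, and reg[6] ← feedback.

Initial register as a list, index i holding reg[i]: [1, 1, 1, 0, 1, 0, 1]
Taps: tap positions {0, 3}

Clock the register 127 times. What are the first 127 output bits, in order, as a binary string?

tick  register→output (feedback)
  0  1110101→1 (1)
  1  1101011→1 (0)
  2  1010110→1 (1)
  3  0101101→0 (1)
  4  1011011→1 (0)
  5  0110110→0 (0)
  6  1101100→1 (0)
  7  1011000→1 (0)
  8  0110000→0 (0)
  9  1100000→1 (1)
 10  1000001→1 (1)
 11  0000011→0 (0)
 12  0000110→0 (0)
 13  0001100→0 (1)
 14  0011001→0 (1)
 15  0110011→0 (0)
 16  1100110→1 (1)
 17  1001101→1 (0)
 18  0011010→0 (1)
 19  0110101→0 (0)
 20  1101010→1 (0)
 21  1010100→1 (1)
 22  0101001→0 (1)
 23  1010011→1 (1)
 24  0100111→0 (0)
 25  1001110→1 (0)
 26  0011100→0 (1)
 27  0111001→0 (1)
 28  1110011→1 (1)
 29  1100111→1 (1)
 30  1001111→1 (0)
 31  0011110→0 (1)
 32  0111101→0 (1)
 33  1111011→1 (0)
 34  1110110→1 (1)
 35  1101101→1 (0)
 36  1011010→1 (0)
 37  0110100→0 (0)
 38  1101000→1 (0)
 39  1010000→1 (1)
 40  0100001→0 (0)
 41  1000010→1 (1)
 42  0000101→0 (0)
 43  0001010→0 (1)
 44  0010101→0 (0)
 45  0101010→0 (1)
 46  1010101→1 (1)
 47  0101011→0 (1)
 48  1010111→1 (1)
 49  0101111→0 (1)
 50  1011111→1 (0)
 51  0111110→0 (1)
 52  1111101→1 (0)
 53  1111010→1 (0)
 54  1110100→1 (1)
 55  1101001→1 (0)
 56  1010010→1 (1)
 57  0100101→0 (0)
 58  1001010→1 (0)
 59  0010100→0 (0)
 60  0101000→0 (1)
 61  1010001→1 (1)
 62  0100011→0 (0)
 63  1000110→1 (1)
 64  0001101→0 (1)
 65  0011011→0 (1)
 66  0110111→0 (0)
 67  1101110→1 (0)
 68  1011100→1 (0)
 69  0111000→0 (1)
 70  1110001→1 (1)
 71  1100011→1 (1)
 72  1000111→1 (1)
 73  0001111→0 (1)
 74  0011111→0 (1)
 75  0111111→0 (1)
 76  1111111→1 (0)
 77  1111110→1 (0)
 78  1111100→1 (0)
 79  1111000→1 (0)
 80  1110000→1 (1)
 81  1100001→1 (1)
 82  1000011→1 (1)
 83  0000111→0 (0)
 84  0001110→0 (1)
 85  0011101→0 (1)
 86  0111011→0 (1)
 87  1110111→1 (1)
 88  1101111→1 (0)
 89  1011110→1 (0)
 90  0111100→0 (1)
 91  1111001→1 (0)
 92  1110010→1 (1)
 93  1100101→1 (1)
 94  1001011→1 (0)
 95  0010110→0 (0)
 96  0101100→0 (1)
 97  1011001→1 (0)
 98  0110010→0 (0)
 99  1100100→1 (1)
100  1001001→1 (0)
101  0010010→0 (0)
102  0100100→0 (0)
103  1001000→1 (0)
104  0010000→0 (0)
105  0100000→0 (0)
106  1000000→1 (1)
107  0000001→0 (0)
108  0000010→0 (0)
109  0000100→0 (0)
110  0001000→0 (1)
111  0010001→0 (0)
112  0100010→0 (0)
113  1000100→1 (1)
114  0001001→0 (1)
115  0010011→0 (0)
116  0100110→0 (0)
117  1001100→1 (0)
118  0011000→0 (1)
119  0110001→0 (0)
120  1100010→1 (1)
121  1000101→1 (1)
122  0001011→0 (1)
123  0010111→0 (0)
124  0101110→0 (1)
125  1011101→1 (0)
126  0111010→0 (1)

1110101101100000110011010100111001111011010000101010111110100101000110111000111111100001110111100101100100100000010001001100010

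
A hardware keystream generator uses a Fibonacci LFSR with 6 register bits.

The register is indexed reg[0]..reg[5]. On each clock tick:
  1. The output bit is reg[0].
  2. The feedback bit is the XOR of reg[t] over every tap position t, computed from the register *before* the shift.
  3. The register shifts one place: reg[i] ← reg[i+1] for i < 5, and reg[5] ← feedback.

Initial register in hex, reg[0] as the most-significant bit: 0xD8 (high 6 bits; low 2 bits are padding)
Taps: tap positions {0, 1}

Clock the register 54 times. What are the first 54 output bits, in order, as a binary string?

110110011010101111110000010000110001010011110100011100

k : reg_k → out_k, fb_k
0: 110110 → 1, fb=0
1: 101100 → 1, fb=1
2: 011001 → 0, fb=1
3: 110011 → 1, fb=0
4: 100110 → 1, fb=1
5: 001101 → 0, fb=0
6: 011010 → 0, fb=1
7: 110101 → 1, fb=0
8: 101010 → 1, fb=1
9: 010101 → 0, fb=1
10: 101011 → 1, fb=1
11: 010111 → 0, fb=1
12: 101111 → 1, fb=1
13: 011111 → 0, fb=1
14: 111111 → 1, fb=0
15: 111110 → 1, fb=0
16: 111100 → 1, fb=0
17: 111000 → 1, fb=0
18: 110000 → 1, fb=0
19: 100000 → 1, fb=1
20: 000001 → 0, fb=0
21: 000010 → 0, fb=0
22: 000100 → 0, fb=0
23: 001000 → 0, fb=0
24: 010000 → 0, fb=1
25: 100001 → 1, fb=1
26: 000011 → 0, fb=0
27: 000110 → 0, fb=0
28: 001100 → 0, fb=0
29: 011000 → 0, fb=1
30: 110001 → 1, fb=0
31: 100010 → 1, fb=1
32: 000101 → 0, fb=0
33: 001010 → 0, fb=0
34: 010100 → 0, fb=1
35: 101001 → 1, fb=1
36: 010011 → 0, fb=1
37: 100111 → 1, fb=1
38: 001111 → 0, fb=0
39: 011110 → 0, fb=1
40: 111101 → 1, fb=0
41: 111010 → 1, fb=0
42: 110100 → 1, fb=0
43: 101000 → 1, fb=1
44: 010001 → 0, fb=1
45: 100011 → 1, fb=1
46: 000111 → 0, fb=0
47: 001110 → 0, fb=0
48: 011100 → 0, fb=1
49: 111001 → 1, fb=0
50: 110010 → 1, fb=0
51: 100100 → 1, fb=1
52: 001001 → 0, fb=0
53: 010010 → 0, fb=1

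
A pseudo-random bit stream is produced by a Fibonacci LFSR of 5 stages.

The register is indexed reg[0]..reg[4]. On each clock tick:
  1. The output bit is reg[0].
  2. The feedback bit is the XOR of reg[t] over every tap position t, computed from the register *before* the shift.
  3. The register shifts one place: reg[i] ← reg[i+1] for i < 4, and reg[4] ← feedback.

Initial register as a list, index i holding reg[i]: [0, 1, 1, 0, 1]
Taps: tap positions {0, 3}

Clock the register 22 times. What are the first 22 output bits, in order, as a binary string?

k : reg_k → out_k, fb_k
0: 01101 → 0, fb=0
1: 11010 → 1, fb=0
2: 10100 → 1, fb=1
3: 01001 → 0, fb=0
4: 10010 → 1, fb=0
5: 00100 → 0, fb=0
6: 01000 → 0, fb=0
7: 10000 → 1, fb=1
8: 00001 → 0, fb=0
9: 00010 → 0, fb=1
10: 00101 → 0, fb=0
11: 01010 → 0, fb=1
12: 10101 → 1, fb=1
13: 01011 → 0, fb=1
14: 10111 → 1, fb=0
15: 01110 → 0, fb=1
16: 11101 → 1, fb=1
17: 11011 → 1, fb=0
18: 10110 → 1, fb=0
19: 01100 → 0, fb=0
20: 11000 → 1, fb=1
21: 10001 → 1, fb=1

0110100100001010111011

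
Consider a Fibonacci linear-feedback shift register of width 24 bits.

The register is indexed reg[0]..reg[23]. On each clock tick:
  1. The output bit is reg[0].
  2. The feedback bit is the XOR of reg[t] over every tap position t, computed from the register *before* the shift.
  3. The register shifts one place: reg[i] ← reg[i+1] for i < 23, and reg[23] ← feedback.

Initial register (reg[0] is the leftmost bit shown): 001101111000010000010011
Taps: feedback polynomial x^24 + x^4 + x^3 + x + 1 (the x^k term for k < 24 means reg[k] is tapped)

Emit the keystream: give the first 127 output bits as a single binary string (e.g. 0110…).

tick  register→output (feedback)
  0  001101111000010000010011→0 (1)
  1  011011110000100000100111→0 (0)
  2  110111100001000001001110→1 (0)
  3  101111000010000010011100→1 (1)
  4  011110000100000100111001→0 (1)
  5  111100001000001001110011→1 (1)
  6  111000010000010011100111→1 (0)
  7  110000100000100111001110→1 (0)
  8  100001000001001110011100→1 (1)
  9  000010000010011100111001→0 (1)
 10  000100000100111001110011→0 (1)
 11  001000001001110011100111→0 (0)
 12  010000010011100111001110→0 (1)
 13  100000100111001110011101→1 (1)
 14  000001001110011100111011→0 (0)
 15  000010011100111001110110→0 (1)
 16  000100111001110011101101→0 (1)
 17  001001110011100111011011→0 (0)
 18  010011100111001110110110→0 (0)
 19  100111001110011101101100→1 (1)
 20  001110011100111011011001→0 (0)
 21  011100111001110110110010→0 (0)
 22  111001110011101101100100→1 (0)
 23  110011100111011011001000→1 (1)
 24  100111001110110110010001→1 (1)
 25  001110011101101100100011→0 (0)
 26  011100111011011001000110→0 (0)
 27  111001110110110010001100→1 (0)
 28  110011101101100100011000→1 (1)
 29  100111011011001000110001→1 (1)
 30  001110110110010001100011→0 (0)
 31  011101101100100011000110→0 (0)
 32  111011011001000110001100→1 (1)
 33  110110110010001100011001→1 (0)
 34  101101100100011000110010→1 (0)
 35  011011001000110001100100→0 (0)
 36  110110010001100011001000→1 (0)
 37  101100100011000110010000→1 (0)
 38  011001000110001100100000→0 (1)
 39  110010001100011001000001→1 (1)
 40  100100011000110010000011→1 (0)
 41  001000110001100100000110→0 (0)
 42  010001100011001000001100→0 (1)
 43  100011000110010000011001→1 (0)
 44  000110001100100000110010→0 (0)
 45  001100011001000001100100→0 (1)
 46  011000110010000011001001→0 (1)
 47  110001100100000110010011→1 (0)
 48  100011001000001100100110→1 (0)
 49  000110010000011001001100→0 (0)
 50  001100100000110010011000→0 (1)
 51  011001000001100100110001→0 (1)
 52  110010000011001001100011→1 (1)
 53  100100000110010011000111→1 (0)
 54  001000001100100110001110→0 (0)
 55  010000011001001100011100→0 (1)
 56  100000110010011000111001→1 (1)
 57  000001100100110001110011→0 (0)
 58  000011001001100011100110→0 (1)
 59  000110010011000111001101→0 (0)
 60  001100100110001110011010→0 (1)
 61  011001001100011100110101→0 (1)
 62  110010011000111001101011→1 (1)
 63  100100110001110011010111→1 (0)
 64  001001100011100110101110→0 (0)
 65  010011000111001101011100→0 (0)
 66  100110001110011010111000→1 (1)
 67  001100011100110101110001→0 (1)
 68  011000111001101011100011→0 (1)
 69  110001110011010111000111→1 (0)
 70  100011100110101110001110→1 (0)
 71  000111001101011100011100→0 (0)
 72  001110011010111000111000→0 (0)
 73  011100110101110001110000→0 (0)
 74  111001101011100011100000→1 (0)
 75  110011010111000111000000→1 (1)
 76  100110101110001110000001→1 (1)
 77  001101011100011100000011→0 (1)
 78  011010111000111000000111→0 (0)
 79  110101110001110000001110→1 (1)
 80  101011100011100000011101→1 (0)
 81  010111000111000000111010→0 (1)
 82  101110001110000001110101→1 (1)
 83  011100011100000011101011→0 (0)
 84  111000111000000111010110→1 (0)
 85  110001110000001110101100→1 (0)
 86  100011100000011101011000→1 (0)
 87  000111000000111010110000→0 (0)
 88  001110000001110101100000→0 (0)
 89  011100000011101011000000→0 (0)
 90  111000000111010110000000→1 (0)
 91  110000001110101100000000→1 (0)
 92  100000011101011000000000→1 (1)
 93  000000111010110000000001→0 (0)
 94  000001110101100000000010→0 (0)
 95  000011101011000000000100→0 (1)
 96  000111010110000000001001→0 (0)
 97  001110101100000000010010→0 (0)
 98  011101011000000000100100→0 (0)
 99  111010110000000001001000→1 (1)
100  110101100000000010010001→1 (1)
101  101011000000000100100011→1 (0)
102  010110000000001001000110→0 (1)
103  101100000000010010001101→1 (0)
104  011000000000100100011010→0 (1)
105  110000000001001000110101→1 (0)
106  100000000010010001101010→1 (1)
107  000000000100100011010101→0 (0)
108  000000001001000110101010→0 (0)
109  000000010010001101010100→0 (0)
110  000000100100011010101000→0 (0)
111  000001001000110101010000→0 (0)
112  000010010001101010100000→0 (1)
113  000100100011010101000001→0 (1)
114  001001000110101010000011→0 (0)
115  010010001101010100000110→0 (0)
116  100100011010101000001100→1 (0)
117  001000110101010000011000→0 (0)
118  010001101010100000110000→0 (1)
119  100011010101000001100001→1 (0)
120  000110101010000011000010→0 (0)
121  001101010100000110000100→0 (1)
122  011010101000001100001001→0 (0)
123  110101010000011000010010→1 (1)
124  101010100000110000100101→1 (0)
125  010101000001100001001010→0 (0)
126  101010000011000010010100→1 (0)

0011011110000100000100111001110011101101100100011000110010000011001001100011100110101110001110000001110101100000000010010001101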